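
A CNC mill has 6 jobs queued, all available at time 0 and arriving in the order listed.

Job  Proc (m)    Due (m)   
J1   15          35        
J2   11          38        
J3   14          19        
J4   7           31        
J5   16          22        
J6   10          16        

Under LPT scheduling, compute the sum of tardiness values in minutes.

136

LPT (decreasing processing time): J5 J1 J3 J2 J6 J4.
J5: 0→16, due 22, tardiness 0
J1: 16→31, due 35, tardiness 0
J3: 31→45, due 19, tardiness 26
J2: 45→56, due 38, tardiness 18
J6: 56→66, due 16, tardiness 50
J4: 66→73, due 31, tardiness 42
Sum = 0+0+26+18+50+42 = 136.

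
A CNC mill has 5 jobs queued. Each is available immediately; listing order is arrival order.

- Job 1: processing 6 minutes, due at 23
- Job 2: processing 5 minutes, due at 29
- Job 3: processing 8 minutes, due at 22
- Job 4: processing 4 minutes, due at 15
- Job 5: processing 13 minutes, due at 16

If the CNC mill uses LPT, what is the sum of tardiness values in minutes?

28

LPT (decreasing processing time): Job 5 Job 3 Job 1 Job 2 Job 4.
Job 5: 0→13, due 16, tardiness 0
Job 3: 13→21, due 22, tardiness 0
Job 1: 21→27, due 23, tardiness 4
Job 2: 27→32, due 29, tardiness 3
Job 4: 32→36, due 15, tardiness 21
Sum = 0+0+4+3+21 = 28.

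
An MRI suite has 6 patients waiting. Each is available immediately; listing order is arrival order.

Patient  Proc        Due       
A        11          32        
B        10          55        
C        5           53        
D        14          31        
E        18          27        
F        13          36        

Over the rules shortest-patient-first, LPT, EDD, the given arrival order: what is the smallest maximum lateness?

20

SPT (increasing processing time): C B A F D E.
C: 0→5, due 53, lateness -48
B: 5→15, due 55, lateness -40
A: 15→26, due 32, lateness -6
F: 26→39, due 36, lateness 3
D: 39→53, due 31, lateness 22
E: 53→71, due 27, lateness 44
Maximum = 44.
LPT (decreasing processing time): E D F A B C.
E: 0→18, due 27, lateness -9
D: 18→32, due 31, lateness 1
F: 32→45, due 36, lateness 9
A: 45→56, due 32, lateness 24
B: 56→66, due 55, lateness 11
C: 66→71, due 53, lateness 18
Maximum = 24.
EDD (increasing due date): E D A F C B.
E: 0→18, due 27, lateness -9
D: 18→32, due 31, lateness 1
A: 32→43, due 32, lateness 11
F: 43→56, due 36, lateness 20
C: 56→61, due 53, lateness 8
B: 61→71, due 55, lateness 16
Maximum = 20.
FIFO (arrival order): A B C D E F.
A: 0→11, due 32, lateness -21
B: 11→21, due 55, lateness -34
C: 21→26, due 53, lateness -27
D: 26→40, due 31, lateness 9
E: 40→58, due 27, lateness 31
F: 58→71, due 36, lateness 35
Maximum = 35.
SPT 44, LPT 24, EDD 20, FIFO 35 → minimum 20.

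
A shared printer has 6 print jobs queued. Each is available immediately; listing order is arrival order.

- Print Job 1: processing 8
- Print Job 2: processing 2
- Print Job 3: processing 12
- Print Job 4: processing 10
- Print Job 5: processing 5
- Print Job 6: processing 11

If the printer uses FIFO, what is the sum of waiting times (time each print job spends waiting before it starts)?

FIFO (arrival order): Print Job 1 Print Job 2 Print Job 3 Print Job 4 Print Job 5 Print Job 6.
Print Job 1: waits 0, runs 0→8
Print Job 2: waits 8, runs 8→10
Print Job 3: waits 10, runs 10→22
Print Job 4: waits 22, runs 22→32
Print Job 5: waits 32, runs 32→37
Print Job 6: waits 37, runs 37→48
Sum = 0+8+10+22+32+37 = 109.

109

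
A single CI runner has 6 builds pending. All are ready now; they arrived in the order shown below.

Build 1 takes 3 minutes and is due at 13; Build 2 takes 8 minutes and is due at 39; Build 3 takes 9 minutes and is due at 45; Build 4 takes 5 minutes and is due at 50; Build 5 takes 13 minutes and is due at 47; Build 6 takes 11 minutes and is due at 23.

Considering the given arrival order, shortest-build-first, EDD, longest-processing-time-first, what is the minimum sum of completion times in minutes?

137

FIFO (arrival order): Build 1 Build 2 Build 3 Build 4 Build 5 Build 6.
Build 1: 0→3
Build 2: 3→11
Build 3: 11→20
Build 4: 20→25
Build 5: 25→38
Build 6: 38→49
Sum = 3+11+20+25+38+49 = 146.
SPT (increasing processing time): Build 1 Build 4 Build 2 Build 3 Build 6 Build 5.
Build 1: 0→3
Build 4: 3→8
Build 2: 8→16
Build 3: 16→25
Build 6: 25→36
Build 5: 36→49
Sum = 3+8+16+25+36+49 = 137.
EDD (increasing due date): Build 1 Build 6 Build 2 Build 3 Build 5 Build 4.
Build 1: 0→3
Build 6: 3→14
Build 2: 14→22
Build 3: 22→31
Build 5: 31→44
Build 4: 44→49
Sum = 3+14+22+31+44+49 = 163.
LPT (decreasing processing time): Build 5 Build 6 Build 3 Build 2 Build 4 Build 1.
Build 5: 0→13
Build 6: 13→24
Build 3: 24→33
Build 2: 33→41
Build 4: 41→46
Build 1: 46→49
Sum = 13+24+33+41+46+49 = 206.
FIFO 146, SPT 137, EDD 163, LPT 206 → minimum 137.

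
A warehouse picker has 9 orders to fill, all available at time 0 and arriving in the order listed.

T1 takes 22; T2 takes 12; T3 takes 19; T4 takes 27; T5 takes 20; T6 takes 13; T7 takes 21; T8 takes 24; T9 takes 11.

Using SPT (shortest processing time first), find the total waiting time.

SPT (increasing processing time): T9 T2 T6 T3 T5 T7 T1 T8 T4.
T9: waits 0, runs 0→11
T2: waits 11, runs 11→23
T6: waits 23, runs 23→36
T3: waits 36, runs 36→55
T5: waits 55, runs 55→75
T7: waits 75, runs 75→96
T1: waits 96, runs 96→118
T8: waits 118, runs 118→142
T4: waits 142, runs 142→169
Sum = 0+11+23+36+55+75+96+118+142 = 556.

556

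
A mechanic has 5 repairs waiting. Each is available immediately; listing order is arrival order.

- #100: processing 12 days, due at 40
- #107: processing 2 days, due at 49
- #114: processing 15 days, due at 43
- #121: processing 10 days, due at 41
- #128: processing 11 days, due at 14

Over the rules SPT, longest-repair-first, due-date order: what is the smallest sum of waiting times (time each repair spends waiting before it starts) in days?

72

SPT (increasing processing time): #107 #121 #128 #100 #114.
#107: waits 0, runs 0→2
#121: waits 2, runs 2→12
#128: waits 12, runs 12→23
#100: waits 23, runs 23→35
#114: waits 35, runs 35→50
Sum = 0+2+12+23+35 = 72.
LPT (decreasing processing time): #114 #100 #128 #121 #107.
#114: waits 0, runs 0→15
#100: waits 15, runs 15→27
#128: waits 27, runs 27→38
#121: waits 38, runs 38→48
#107: waits 48, runs 48→50
Sum = 0+15+27+38+48 = 128.
EDD (increasing due date): #128 #100 #121 #114 #107.
#128: waits 0, runs 0→11
#100: waits 11, runs 11→23
#121: waits 23, runs 23→33
#114: waits 33, runs 33→48
#107: waits 48, runs 48→50
Sum = 0+11+23+33+48 = 115.
SPT 72, LPT 128, EDD 115 → minimum 72.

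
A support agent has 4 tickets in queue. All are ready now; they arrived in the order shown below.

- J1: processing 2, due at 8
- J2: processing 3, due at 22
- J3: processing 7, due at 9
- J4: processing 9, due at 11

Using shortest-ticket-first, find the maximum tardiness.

SPT (increasing processing time): J1 J2 J3 J4.
J1: 0→2, due 8, tardiness 0
J2: 2→5, due 22, tardiness 0
J3: 5→12, due 9, tardiness 3
J4: 12→21, due 11, tardiness 10
Maximum = 10.

10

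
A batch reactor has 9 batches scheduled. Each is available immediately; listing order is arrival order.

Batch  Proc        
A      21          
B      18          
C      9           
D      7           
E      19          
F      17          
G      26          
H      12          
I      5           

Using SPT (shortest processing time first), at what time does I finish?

5

SPT (increasing processing time): I D C H F B E A G.
I: 0→5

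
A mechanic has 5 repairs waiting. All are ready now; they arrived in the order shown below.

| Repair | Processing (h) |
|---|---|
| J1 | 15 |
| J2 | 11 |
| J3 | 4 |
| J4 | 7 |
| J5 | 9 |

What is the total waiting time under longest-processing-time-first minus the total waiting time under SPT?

LPT (decreasing processing time): J1 J2 J5 J4 J3.
J1: waits 0, runs 0→15
J2: waits 15, runs 15→26
J5: waits 26, runs 26→35
J4: waits 35, runs 35→42
J3: waits 42, runs 42→46
Sum = 0+15+26+35+42 = 118.
SPT (increasing processing time): J3 J4 J5 J2 J1.
J3: waits 0, runs 0→4
J4: waits 4, runs 4→11
J5: waits 11, runs 11→20
J2: waits 20, runs 20→31
J1: waits 31, runs 31→46
Sum = 0+4+11+20+31 = 66.
Difference = 118 − 66 = 52.

52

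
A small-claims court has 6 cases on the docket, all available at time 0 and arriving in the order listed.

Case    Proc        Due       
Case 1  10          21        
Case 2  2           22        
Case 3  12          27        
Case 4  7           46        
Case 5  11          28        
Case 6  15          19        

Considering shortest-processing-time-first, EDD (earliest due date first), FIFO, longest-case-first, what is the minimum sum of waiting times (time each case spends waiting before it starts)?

102

SPT (increasing processing time): Case 2 Case 4 Case 1 Case 5 Case 3 Case 6.
Case 2: waits 0, runs 0→2
Case 4: waits 2, runs 2→9
Case 1: waits 9, runs 9→19
Case 5: waits 19, runs 19→30
Case 3: waits 30, runs 30→42
Case 6: waits 42, runs 42→57
Sum = 0+2+9+19+30+42 = 102.
EDD (increasing due date): Case 6 Case 1 Case 2 Case 3 Case 5 Case 4.
Case 6: waits 0, runs 0→15
Case 1: waits 15, runs 15→25
Case 2: waits 25, runs 25→27
Case 3: waits 27, runs 27→39
Case 5: waits 39, runs 39→50
Case 4: waits 50, runs 50→57
Sum = 0+15+25+27+39+50 = 156.
FIFO (arrival order): Case 1 Case 2 Case 3 Case 4 Case 5 Case 6.
Case 1: waits 0, runs 0→10
Case 2: waits 10, runs 10→12
Case 3: waits 12, runs 12→24
Case 4: waits 24, runs 24→31
Case 5: waits 31, runs 31→42
Case 6: waits 42, runs 42→57
Sum = 0+10+12+24+31+42 = 119.
LPT (decreasing processing time): Case 6 Case 3 Case 5 Case 1 Case 4 Case 2.
Case 6: waits 0, runs 0→15
Case 3: waits 15, runs 15→27
Case 5: waits 27, runs 27→38
Case 1: waits 38, runs 38→48
Case 4: waits 48, runs 48→55
Case 2: waits 55, runs 55→57
Sum = 0+15+27+38+48+55 = 183.
SPT 102, EDD 156, FIFO 119, LPT 183 → minimum 102.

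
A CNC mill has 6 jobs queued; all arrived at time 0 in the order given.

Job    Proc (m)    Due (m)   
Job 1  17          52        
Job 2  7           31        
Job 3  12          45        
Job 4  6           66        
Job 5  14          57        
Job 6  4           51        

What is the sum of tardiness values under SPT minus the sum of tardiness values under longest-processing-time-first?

SPT (increasing processing time): Job 6 Job 4 Job 2 Job 3 Job 5 Job 1.
Job 6: 0→4, due 51, tardiness 0
Job 4: 4→10, due 66, tardiness 0
Job 2: 10→17, due 31, tardiness 0
Job 3: 17→29, due 45, tardiness 0
Job 5: 29→43, due 57, tardiness 0
Job 1: 43→60, due 52, tardiness 8
Sum = 0+0+0+0+0+8 = 8.
LPT (decreasing processing time): Job 1 Job 5 Job 3 Job 2 Job 4 Job 6.
Job 1: 0→17, due 52, tardiness 0
Job 5: 17→31, due 57, tardiness 0
Job 3: 31→43, due 45, tardiness 0
Job 2: 43→50, due 31, tardiness 19
Job 4: 50→56, due 66, tardiness 0
Job 6: 56→60, due 51, tardiness 9
Sum = 0+0+0+19+0+9 = 28.
Difference = 8 − 28 = -20.

-20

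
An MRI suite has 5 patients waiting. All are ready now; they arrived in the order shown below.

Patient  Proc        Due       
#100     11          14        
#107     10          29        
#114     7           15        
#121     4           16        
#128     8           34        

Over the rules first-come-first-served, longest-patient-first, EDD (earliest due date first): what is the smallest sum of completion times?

123

FIFO (arrival order): #100 #107 #114 #121 #128.
#100: 0→11
#107: 11→21
#114: 21→28
#121: 28→32
#128: 32→40
Sum = 11+21+28+32+40 = 132.
LPT (decreasing processing time): #100 #107 #128 #114 #121.
#100: 0→11
#107: 11→21
#128: 21→29
#114: 29→36
#121: 36→40
Sum = 11+21+29+36+40 = 137.
EDD (increasing due date): #100 #114 #121 #107 #128.
#100: 0→11
#114: 11→18
#121: 18→22
#107: 22→32
#128: 32→40
Sum = 11+18+22+32+40 = 123.
FIFO 132, LPT 137, EDD 123 → minimum 123.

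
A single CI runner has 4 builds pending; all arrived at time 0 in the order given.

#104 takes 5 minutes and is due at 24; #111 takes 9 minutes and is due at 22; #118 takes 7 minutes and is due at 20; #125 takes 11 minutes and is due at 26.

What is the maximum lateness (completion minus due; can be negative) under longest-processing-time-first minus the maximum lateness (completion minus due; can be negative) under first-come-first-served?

LPT (decreasing processing time): #125 #111 #118 #104.
#125: 0→11, due 26, lateness -15
#111: 11→20, due 22, lateness -2
#118: 20→27, due 20, lateness 7
#104: 27→32, due 24, lateness 8
Maximum = 8.
FIFO (arrival order): #104 #111 #118 #125.
#104: 0→5, due 24, lateness -19
#111: 5→14, due 22, lateness -8
#118: 14→21, due 20, lateness 1
#125: 21→32, due 26, lateness 6
Maximum = 6.
Difference = 8 − 6 = 2.

2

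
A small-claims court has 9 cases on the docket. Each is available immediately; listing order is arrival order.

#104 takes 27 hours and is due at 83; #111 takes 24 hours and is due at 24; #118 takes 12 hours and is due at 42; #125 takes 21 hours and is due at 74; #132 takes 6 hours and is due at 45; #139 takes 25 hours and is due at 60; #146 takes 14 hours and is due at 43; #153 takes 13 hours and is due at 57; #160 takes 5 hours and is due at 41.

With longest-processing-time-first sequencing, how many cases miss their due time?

7

LPT (decreasing processing time): #104 #139 #111 #125 #146 #153 #118 #132 #160.
#104: 0→27, due 83, tardiness 0
#139: 27→52, due 60, tardiness 0
#111: 52→76, due 24, tardiness 52
#125: 76→97, due 74, tardiness 23
#146: 97→111, due 43, tardiness 68
#153: 111→124, due 57, tardiness 67
#118: 124→136, due 42, tardiness 94
#132: 136→142, due 45, tardiness 97
#160: 142→147, due 41, tardiness 106
Late cases: 7.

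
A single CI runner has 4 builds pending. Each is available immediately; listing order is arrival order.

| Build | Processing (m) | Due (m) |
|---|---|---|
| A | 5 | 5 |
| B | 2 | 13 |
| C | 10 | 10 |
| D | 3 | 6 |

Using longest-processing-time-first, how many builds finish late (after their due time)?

3

LPT (decreasing processing time): C A D B.
C: 0→10, due 10, tardiness 0
A: 10→15, due 5, tardiness 10
D: 15→18, due 6, tardiness 12
B: 18→20, due 13, tardiness 7
Late builds: 3.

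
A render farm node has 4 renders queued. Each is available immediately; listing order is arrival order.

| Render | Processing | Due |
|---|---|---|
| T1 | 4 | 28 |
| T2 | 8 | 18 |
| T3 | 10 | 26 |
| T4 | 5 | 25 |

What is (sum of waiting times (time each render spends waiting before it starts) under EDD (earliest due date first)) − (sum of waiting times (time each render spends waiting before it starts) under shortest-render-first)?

EDD (increasing due date): T2 T4 T3 T1.
T2: waits 0, runs 0→8
T4: waits 8, runs 8→13
T3: waits 13, runs 13→23
T1: waits 23, runs 23→27
Sum = 0+8+13+23 = 44.
SPT (increasing processing time): T1 T4 T2 T3.
T1: waits 0, runs 0→4
T4: waits 4, runs 4→9
T2: waits 9, runs 9→17
T3: waits 17, runs 17→27
Sum = 0+4+9+17 = 30.
Difference = 44 − 30 = 14.

14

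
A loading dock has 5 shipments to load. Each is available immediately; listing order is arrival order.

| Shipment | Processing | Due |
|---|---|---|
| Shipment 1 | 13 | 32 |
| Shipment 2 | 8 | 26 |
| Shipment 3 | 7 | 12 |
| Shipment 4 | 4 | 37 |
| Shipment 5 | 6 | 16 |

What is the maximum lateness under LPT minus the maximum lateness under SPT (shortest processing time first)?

12

LPT (decreasing processing time): Shipment 1 Shipment 2 Shipment 3 Shipment 5 Shipment 4.
Shipment 1: 0→13, due 32, lateness -19
Shipment 2: 13→21, due 26, lateness -5
Shipment 3: 21→28, due 12, lateness 16
Shipment 5: 28→34, due 16, lateness 18
Shipment 4: 34→38, due 37, lateness 1
Maximum = 18.
SPT (increasing processing time): Shipment 4 Shipment 5 Shipment 3 Shipment 2 Shipment 1.
Shipment 4: 0→4, due 37, lateness -33
Shipment 5: 4→10, due 16, lateness -6
Shipment 3: 10→17, due 12, lateness 5
Shipment 2: 17→25, due 26, lateness -1
Shipment 1: 25→38, due 32, lateness 6
Maximum = 6.
Difference = 18 − 6 = 12.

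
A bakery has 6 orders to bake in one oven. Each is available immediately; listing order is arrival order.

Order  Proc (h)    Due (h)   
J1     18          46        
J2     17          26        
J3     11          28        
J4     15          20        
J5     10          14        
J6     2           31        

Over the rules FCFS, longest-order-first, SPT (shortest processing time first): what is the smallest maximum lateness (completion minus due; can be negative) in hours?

FIFO (arrival order): J1 J2 J3 J4 J5 J6.
J1: 0→18, due 46, lateness -28
J2: 18→35, due 26, lateness 9
J3: 35→46, due 28, lateness 18
J4: 46→61, due 20, lateness 41
J5: 61→71, due 14, lateness 57
J6: 71→73, due 31, lateness 42
Maximum = 57.
LPT (decreasing processing time): J1 J2 J4 J3 J5 J6.
J1: 0→18, due 46, lateness -28
J2: 18→35, due 26, lateness 9
J4: 35→50, due 20, lateness 30
J3: 50→61, due 28, lateness 33
J5: 61→71, due 14, lateness 57
J6: 71→73, due 31, lateness 42
Maximum = 57.
SPT (increasing processing time): J6 J5 J3 J4 J2 J1.
J6: 0→2, due 31, lateness -29
J5: 2→12, due 14, lateness -2
J3: 12→23, due 28, lateness -5
J4: 23→38, due 20, lateness 18
J2: 38→55, due 26, lateness 29
J1: 55→73, due 46, lateness 27
Maximum = 29.
FIFO 57, LPT 57, SPT 29 → minimum 29.

29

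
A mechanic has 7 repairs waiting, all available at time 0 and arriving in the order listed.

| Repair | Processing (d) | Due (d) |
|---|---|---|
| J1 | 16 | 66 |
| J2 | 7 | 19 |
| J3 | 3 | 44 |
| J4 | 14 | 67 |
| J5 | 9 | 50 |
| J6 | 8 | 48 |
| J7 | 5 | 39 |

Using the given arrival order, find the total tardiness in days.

36

FIFO (arrival order): J1 J2 J3 J4 J5 J6 J7.
J1: 0→16, due 66, tardiness 0
J2: 16→23, due 19, tardiness 4
J3: 23→26, due 44, tardiness 0
J4: 26→40, due 67, tardiness 0
J5: 40→49, due 50, tardiness 0
J6: 49→57, due 48, tardiness 9
J7: 57→62, due 39, tardiness 23
Sum = 0+4+0+0+0+9+23 = 36.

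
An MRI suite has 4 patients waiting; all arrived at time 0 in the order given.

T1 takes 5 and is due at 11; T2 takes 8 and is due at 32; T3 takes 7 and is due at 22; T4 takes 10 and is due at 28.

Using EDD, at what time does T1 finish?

5

EDD (increasing due date): T1 T3 T4 T2.
T1: 0→5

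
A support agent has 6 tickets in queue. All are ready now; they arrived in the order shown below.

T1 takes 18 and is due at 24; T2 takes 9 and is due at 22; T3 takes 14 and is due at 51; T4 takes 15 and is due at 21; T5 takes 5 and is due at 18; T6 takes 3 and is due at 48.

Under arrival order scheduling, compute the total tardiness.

99

FIFO (arrival order): T1 T2 T3 T4 T5 T6.
T1: 0→18, due 24, tardiness 0
T2: 18→27, due 22, tardiness 5
T3: 27→41, due 51, tardiness 0
T4: 41→56, due 21, tardiness 35
T5: 56→61, due 18, tardiness 43
T6: 61→64, due 48, tardiness 16
Sum = 0+5+0+35+43+16 = 99.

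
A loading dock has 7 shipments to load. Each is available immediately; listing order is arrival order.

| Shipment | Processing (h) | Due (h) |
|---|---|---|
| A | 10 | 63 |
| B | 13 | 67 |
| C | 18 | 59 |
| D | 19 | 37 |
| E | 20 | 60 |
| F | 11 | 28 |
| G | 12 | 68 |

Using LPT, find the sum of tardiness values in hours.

124

LPT (decreasing processing time): E D C B G F A.
E: 0→20, due 60, tardiness 0
D: 20→39, due 37, tardiness 2
C: 39→57, due 59, tardiness 0
B: 57→70, due 67, tardiness 3
G: 70→82, due 68, tardiness 14
F: 82→93, due 28, tardiness 65
A: 93→103, due 63, tardiness 40
Sum = 0+2+0+3+14+65+40 = 124.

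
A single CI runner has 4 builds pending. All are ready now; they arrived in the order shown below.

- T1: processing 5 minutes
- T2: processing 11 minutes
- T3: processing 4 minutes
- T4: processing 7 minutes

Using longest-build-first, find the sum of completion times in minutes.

LPT (decreasing processing time): T2 T4 T1 T3.
T2: 0→11
T4: 11→18
T1: 18→23
T3: 23→27
Sum = 11+18+23+27 = 79.

79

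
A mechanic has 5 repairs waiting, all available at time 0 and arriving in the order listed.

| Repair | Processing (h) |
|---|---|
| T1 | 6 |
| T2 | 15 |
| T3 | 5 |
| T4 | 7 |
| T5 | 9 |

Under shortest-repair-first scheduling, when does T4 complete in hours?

18

SPT (increasing processing time): T3 T1 T4 T5 T2.
T3: 0→5
T1: 5→11
T4: 11→18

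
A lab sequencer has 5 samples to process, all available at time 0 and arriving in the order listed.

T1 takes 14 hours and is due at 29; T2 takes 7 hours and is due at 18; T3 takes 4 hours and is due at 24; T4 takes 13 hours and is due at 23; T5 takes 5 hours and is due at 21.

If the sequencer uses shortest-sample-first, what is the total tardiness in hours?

20

SPT (increasing processing time): T3 T5 T2 T4 T1.
T3: 0→4, due 24, tardiness 0
T5: 4→9, due 21, tardiness 0
T2: 9→16, due 18, tardiness 0
T4: 16→29, due 23, tardiness 6
T1: 29→43, due 29, tardiness 14
Sum = 0+0+0+6+14 = 20.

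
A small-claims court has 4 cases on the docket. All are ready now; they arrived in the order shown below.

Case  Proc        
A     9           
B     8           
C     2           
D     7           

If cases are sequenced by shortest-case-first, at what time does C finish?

SPT (increasing processing time): C D B A.
C: 0→2

2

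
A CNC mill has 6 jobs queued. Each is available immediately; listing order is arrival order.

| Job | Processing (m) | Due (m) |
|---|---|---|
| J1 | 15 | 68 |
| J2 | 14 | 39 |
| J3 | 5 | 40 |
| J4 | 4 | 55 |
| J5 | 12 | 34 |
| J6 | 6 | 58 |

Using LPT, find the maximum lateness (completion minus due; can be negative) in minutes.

LPT (decreasing processing time): J1 J2 J5 J6 J3 J4.
J1: 0→15, due 68, lateness -53
J2: 15→29, due 39, lateness -10
J5: 29→41, due 34, lateness 7
J6: 41→47, due 58, lateness -11
J3: 47→52, due 40, lateness 12
J4: 52→56, due 55, lateness 1
Maximum = 12.

12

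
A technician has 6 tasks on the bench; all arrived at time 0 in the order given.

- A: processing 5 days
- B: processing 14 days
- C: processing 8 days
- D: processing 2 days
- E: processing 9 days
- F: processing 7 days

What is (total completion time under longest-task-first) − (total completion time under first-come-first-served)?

LPT (decreasing processing time): B E C F A D.
B: 0→14
E: 14→23
C: 23→31
F: 31→38
A: 38→43
D: 43→45
Sum = 14+23+31+38+43+45 = 194.
FIFO (arrival order): A B C D E F.
A: 0→5
B: 5→19
C: 19→27
D: 27→29
E: 29→38
F: 38→45
Sum = 5+19+27+29+38+45 = 163.
Difference = 194 − 163 = 31.

31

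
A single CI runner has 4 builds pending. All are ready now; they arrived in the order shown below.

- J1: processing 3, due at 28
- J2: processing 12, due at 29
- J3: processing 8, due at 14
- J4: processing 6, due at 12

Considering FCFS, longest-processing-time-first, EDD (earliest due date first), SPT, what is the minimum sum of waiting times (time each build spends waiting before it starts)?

FIFO (arrival order): J1 J2 J3 J4.
J1: waits 0, runs 0→3
J2: waits 3, runs 3→15
J3: waits 15, runs 15→23
J4: waits 23, runs 23→29
Sum = 0+3+15+23 = 41.
LPT (decreasing processing time): J2 J3 J4 J1.
J2: waits 0, runs 0→12
J3: waits 12, runs 12→20
J4: waits 20, runs 20→26
J1: waits 26, runs 26→29
Sum = 0+12+20+26 = 58.
EDD (increasing due date): J4 J3 J1 J2.
J4: waits 0, runs 0→6
J3: waits 6, runs 6→14
J1: waits 14, runs 14→17
J2: waits 17, runs 17→29
Sum = 0+6+14+17 = 37.
SPT (increasing processing time): J1 J4 J3 J2.
J1: waits 0, runs 0→3
J4: waits 3, runs 3→9
J3: waits 9, runs 9→17
J2: waits 17, runs 17→29
Sum = 0+3+9+17 = 29.
FIFO 41, LPT 58, EDD 37, SPT 29 → minimum 29.

29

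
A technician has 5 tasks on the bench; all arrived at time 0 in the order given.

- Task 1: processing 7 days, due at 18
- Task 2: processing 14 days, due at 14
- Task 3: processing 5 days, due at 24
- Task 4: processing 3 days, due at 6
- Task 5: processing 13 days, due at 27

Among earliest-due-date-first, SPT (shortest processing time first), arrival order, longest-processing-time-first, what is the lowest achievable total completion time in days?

EDD (increasing due date): Task 4 Task 2 Task 1 Task 3 Task 5.
Task 4: 0→3
Task 2: 3→17
Task 1: 17→24
Task 3: 24→29
Task 5: 29→42
Sum = 3+17+24+29+42 = 115.
SPT (increasing processing time): Task 4 Task 3 Task 1 Task 5 Task 2.
Task 4: 0→3
Task 3: 3→8
Task 1: 8→15
Task 5: 15→28
Task 2: 28→42
Sum = 3+8+15+28+42 = 96.
FIFO (arrival order): Task 1 Task 2 Task 3 Task 4 Task 5.
Task 1: 0→7
Task 2: 7→21
Task 3: 21→26
Task 4: 26→29
Task 5: 29→42
Sum = 7+21+26+29+42 = 125.
LPT (decreasing processing time): Task 2 Task 5 Task 1 Task 3 Task 4.
Task 2: 0→14
Task 5: 14→27
Task 1: 27→34
Task 3: 34→39
Task 4: 39→42
Sum = 14+27+34+39+42 = 156.
EDD 115, SPT 96, FIFO 125, LPT 156 → minimum 96.

96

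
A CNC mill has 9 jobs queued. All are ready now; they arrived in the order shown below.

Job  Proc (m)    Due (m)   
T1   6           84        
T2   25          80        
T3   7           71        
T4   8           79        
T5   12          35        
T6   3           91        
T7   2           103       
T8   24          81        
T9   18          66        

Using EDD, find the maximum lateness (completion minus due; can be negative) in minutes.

EDD (increasing due date): T5 T9 T3 T4 T2 T8 T1 T6 T7.
T5: 0→12, due 35, lateness -23
T9: 12→30, due 66, lateness -36
T3: 30→37, due 71, lateness -34
T4: 37→45, due 79, lateness -34
T2: 45→70, due 80, lateness -10
T8: 70→94, due 81, lateness 13
T1: 94→100, due 84, lateness 16
T6: 100→103, due 91, lateness 12
T7: 103→105, due 103, lateness 2
Maximum = 16.

16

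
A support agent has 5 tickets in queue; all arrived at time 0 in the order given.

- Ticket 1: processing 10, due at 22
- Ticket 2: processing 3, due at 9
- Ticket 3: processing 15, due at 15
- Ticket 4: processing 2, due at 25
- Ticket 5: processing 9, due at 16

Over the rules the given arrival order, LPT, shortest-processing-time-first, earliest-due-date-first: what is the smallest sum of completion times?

FIFO (arrival order): Ticket 1 Ticket 2 Ticket 3 Ticket 4 Ticket 5.
Ticket 1: 0→10
Ticket 2: 10→13
Ticket 3: 13→28
Ticket 4: 28→30
Ticket 5: 30→39
Sum = 10+13+28+30+39 = 120.
LPT (decreasing processing time): Ticket 3 Ticket 1 Ticket 5 Ticket 2 Ticket 4.
Ticket 3: 0→15
Ticket 1: 15→25
Ticket 5: 25→34
Ticket 2: 34→37
Ticket 4: 37→39
Sum = 15+25+34+37+39 = 150.
SPT (increasing processing time): Ticket 4 Ticket 2 Ticket 5 Ticket 1 Ticket 3.
Ticket 4: 0→2
Ticket 2: 2→5
Ticket 5: 5→14
Ticket 1: 14→24
Ticket 3: 24→39
Sum = 2+5+14+24+39 = 84.
EDD (increasing due date): Ticket 2 Ticket 3 Ticket 5 Ticket 1 Ticket 4.
Ticket 2: 0→3
Ticket 3: 3→18
Ticket 5: 18→27
Ticket 1: 27→37
Ticket 4: 37→39
Sum = 3+18+27+37+39 = 124.
FIFO 120, LPT 150, SPT 84, EDD 124 → minimum 84.

84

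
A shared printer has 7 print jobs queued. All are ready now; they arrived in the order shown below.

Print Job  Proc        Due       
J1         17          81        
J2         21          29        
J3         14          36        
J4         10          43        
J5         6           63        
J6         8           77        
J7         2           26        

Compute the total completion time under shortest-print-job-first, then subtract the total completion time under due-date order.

SPT (increasing processing time): J7 J5 J6 J4 J3 J1 J2.
J7: 0→2
J5: 2→8
J6: 8→16
J4: 16→26
J3: 26→40
J1: 40→57
J2: 57→78
Sum = 2+8+16+26+40+57+78 = 227.
EDD (increasing due date): J7 J2 J3 J4 J5 J6 J1.
J7: 0→2
J2: 2→23
J3: 23→37
J4: 37→47
J5: 47→53
J6: 53→61
J1: 61→78
Sum = 2+23+37+47+53+61+78 = 301.
Difference = 227 − 301 = -74.

-74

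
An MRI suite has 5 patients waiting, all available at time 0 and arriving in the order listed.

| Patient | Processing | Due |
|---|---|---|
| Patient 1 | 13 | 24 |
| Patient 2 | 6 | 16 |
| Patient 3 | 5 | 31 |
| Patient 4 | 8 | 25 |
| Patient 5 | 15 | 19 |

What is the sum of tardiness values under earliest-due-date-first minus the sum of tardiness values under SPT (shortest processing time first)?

EDD (increasing due date): Patient 2 Patient 5 Patient 1 Patient 4 Patient 3.
Patient 2: 0→6, due 16, tardiness 0
Patient 5: 6→21, due 19, tardiness 2
Patient 1: 21→34, due 24, tardiness 10
Patient 4: 34→42, due 25, tardiness 17
Patient 3: 42→47, due 31, tardiness 16
Sum = 0+2+10+17+16 = 45.
SPT (increasing processing time): Patient 3 Patient 2 Patient 4 Patient 1 Patient 5.
Patient 3: 0→5, due 31, tardiness 0
Patient 2: 5→11, due 16, tardiness 0
Patient 4: 11→19, due 25, tardiness 0
Patient 1: 19→32, due 24, tardiness 8
Patient 5: 32→47, due 19, tardiness 28
Sum = 0+0+0+8+28 = 36.
Difference = 45 − 36 = 9.

9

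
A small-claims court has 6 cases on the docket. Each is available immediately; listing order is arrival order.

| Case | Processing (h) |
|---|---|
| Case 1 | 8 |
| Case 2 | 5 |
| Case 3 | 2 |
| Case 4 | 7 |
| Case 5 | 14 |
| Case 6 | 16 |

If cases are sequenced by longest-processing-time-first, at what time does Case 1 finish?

LPT (decreasing processing time): Case 6 Case 5 Case 1 Case 4 Case 2 Case 3.
Case 6: 0→16
Case 5: 16→30
Case 1: 30→38

38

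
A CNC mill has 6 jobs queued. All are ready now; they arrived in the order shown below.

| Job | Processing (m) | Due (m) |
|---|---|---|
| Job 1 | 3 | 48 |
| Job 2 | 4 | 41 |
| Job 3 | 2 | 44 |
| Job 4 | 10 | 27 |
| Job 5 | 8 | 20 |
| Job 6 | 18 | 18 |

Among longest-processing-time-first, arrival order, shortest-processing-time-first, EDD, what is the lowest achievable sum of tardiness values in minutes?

LPT (decreasing processing time): Job 6 Job 4 Job 5 Job 2 Job 1 Job 3.
Job 6: 0→18, due 18, tardiness 0
Job 4: 18→28, due 27, tardiness 1
Job 5: 28→36, due 20, tardiness 16
Job 2: 36→40, due 41, tardiness 0
Job 1: 40→43, due 48, tardiness 0
Job 3: 43→45, due 44, tardiness 1
Sum = 0+1+16+0+0+1 = 18.
FIFO (arrival order): Job 1 Job 2 Job 3 Job 4 Job 5 Job 6.
Job 1: 0→3, due 48, tardiness 0
Job 2: 3→7, due 41, tardiness 0
Job 3: 7→9, due 44, tardiness 0
Job 4: 9→19, due 27, tardiness 0
Job 5: 19→27, due 20, tardiness 7
Job 6: 27→45, due 18, tardiness 27
Sum = 0+0+0+0+7+27 = 34.
SPT (increasing processing time): Job 3 Job 1 Job 2 Job 5 Job 4 Job 6.
Job 3: 0→2, due 44, tardiness 0
Job 1: 2→5, due 48, tardiness 0
Job 2: 5→9, due 41, tardiness 0
Job 5: 9→17, due 20, tardiness 0
Job 4: 17→27, due 27, tardiness 0
Job 6: 27→45, due 18, tardiness 27
Sum = 0+0+0+0+0+27 = 27.
EDD (increasing due date): Job 6 Job 5 Job 4 Job 2 Job 3 Job 1.
Job 6: 0→18, due 18, tardiness 0
Job 5: 18→26, due 20, tardiness 6
Job 4: 26→36, due 27, tardiness 9
Job 2: 36→40, due 41, tardiness 0
Job 3: 40→42, due 44, tardiness 0
Job 1: 42→45, due 48, tardiness 0
Sum = 0+6+9+0+0+0 = 15.
LPT 18, FIFO 34, SPT 27, EDD 15 → minimum 15.

15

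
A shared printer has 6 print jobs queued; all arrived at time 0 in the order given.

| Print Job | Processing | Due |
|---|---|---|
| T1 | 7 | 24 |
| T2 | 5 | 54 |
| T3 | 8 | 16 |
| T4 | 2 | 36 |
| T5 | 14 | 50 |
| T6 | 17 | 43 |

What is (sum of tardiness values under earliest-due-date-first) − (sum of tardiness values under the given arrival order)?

-14

EDD (increasing due date): T3 T1 T4 T6 T5 T2.
T3: 0→8, due 16, tardiness 0
T1: 8→15, due 24, tardiness 0
T4: 15→17, due 36, tardiness 0
T6: 17→34, due 43, tardiness 0
T5: 34→48, due 50, tardiness 0
T2: 48→53, due 54, tardiness 0
Sum = 0+0+0+0+0+0 = 0.
FIFO (arrival order): T1 T2 T3 T4 T5 T6.
T1: 0→7, due 24, tardiness 0
T2: 7→12, due 54, tardiness 0
T3: 12→20, due 16, tardiness 4
T4: 20→22, due 36, tardiness 0
T5: 22→36, due 50, tardiness 0
T6: 36→53, due 43, tardiness 10
Sum = 0+0+4+0+0+10 = 14.
Difference = 0 − 14 = -14.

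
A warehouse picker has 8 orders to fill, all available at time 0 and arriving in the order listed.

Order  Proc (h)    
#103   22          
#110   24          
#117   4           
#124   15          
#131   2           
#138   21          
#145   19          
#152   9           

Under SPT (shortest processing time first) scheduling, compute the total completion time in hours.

380

SPT (increasing processing time): #131 #117 #152 #124 #145 #138 #103 #110.
#131: 0→2
#117: 2→6
#152: 6→15
#124: 15→30
#145: 30→49
#138: 49→70
#103: 70→92
#110: 92→116
Sum = 2+6+15+30+49+70+92+116 = 380.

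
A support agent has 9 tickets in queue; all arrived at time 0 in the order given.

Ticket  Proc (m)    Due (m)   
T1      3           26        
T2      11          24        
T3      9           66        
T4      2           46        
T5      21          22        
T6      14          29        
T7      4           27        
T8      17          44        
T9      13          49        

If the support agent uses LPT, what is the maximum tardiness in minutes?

66

LPT (decreasing processing time): T5 T8 T6 T9 T2 T3 T7 T1 T4.
T5: 0→21, due 22, tardiness 0
T8: 21→38, due 44, tardiness 0
T6: 38→52, due 29, tardiness 23
T9: 52→65, due 49, tardiness 16
T2: 65→76, due 24, tardiness 52
T3: 76→85, due 66, tardiness 19
T7: 85→89, due 27, tardiness 62
T1: 89→92, due 26, tardiness 66
T4: 92→94, due 46, tardiness 48
Maximum = 66.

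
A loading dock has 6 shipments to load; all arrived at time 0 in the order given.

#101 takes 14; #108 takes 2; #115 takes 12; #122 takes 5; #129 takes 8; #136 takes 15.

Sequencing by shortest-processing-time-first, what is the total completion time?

148

SPT (increasing processing time): #108 #122 #129 #115 #101 #136.
#108: 0→2
#122: 2→7
#129: 7→15
#115: 15→27
#101: 27→41
#136: 41→56
Sum = 2+7+15+27+41+56 = 148.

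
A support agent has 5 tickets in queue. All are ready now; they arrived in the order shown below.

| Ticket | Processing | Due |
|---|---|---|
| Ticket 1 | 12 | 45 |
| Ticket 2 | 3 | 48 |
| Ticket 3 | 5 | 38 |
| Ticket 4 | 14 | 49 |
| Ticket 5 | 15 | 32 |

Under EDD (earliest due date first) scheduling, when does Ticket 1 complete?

EDD (increasing due date): Ticket 5 Ticket 3 Ticket 1 Ticket 2 Ticket 4.
Ticket 5: 0→15
Ticket 3: 15→20
Ticket 1: 20→32

32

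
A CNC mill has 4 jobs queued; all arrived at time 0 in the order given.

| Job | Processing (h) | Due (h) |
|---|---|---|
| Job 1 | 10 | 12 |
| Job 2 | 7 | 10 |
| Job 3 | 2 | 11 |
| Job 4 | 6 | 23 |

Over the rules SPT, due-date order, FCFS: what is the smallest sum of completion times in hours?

50

SPT (increasing processing time): Job 3 Job 4 Job 2 Job 1.
Job 3: 0→2
Job 4: 2→8
Job 2: 8→15
Job 1: 15→25
Sum = 2+8+15+25 = 50.
EDD (increasing due date): Job 2 Job 3 Job 1 Job 4.
Job 2: 0→7
Job 3: 7→9
Job 1: 9→19
Job 4: 19→25
Sum = 7+9+19+25 = 60.
FIFO (arrival order): Job 1 Job 2 Job 3 Job 4.
Job 1: 0→10
Job 2: 10→17
Job 3: 17→19
Job 4: 19→25
Sum = 10+17+19+25 = 71.
SPT 50, EDD 60, FIFO 71 → minimum 50.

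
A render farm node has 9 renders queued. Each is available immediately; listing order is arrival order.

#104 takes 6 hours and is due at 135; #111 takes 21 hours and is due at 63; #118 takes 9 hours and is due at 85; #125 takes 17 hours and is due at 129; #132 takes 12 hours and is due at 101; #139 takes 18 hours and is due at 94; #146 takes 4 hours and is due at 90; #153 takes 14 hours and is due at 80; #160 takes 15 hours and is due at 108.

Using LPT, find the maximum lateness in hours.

26

LPT (decreasing processing time): #111 #139 #125 #160 #153 #132 #118 #104 #146.
#111: 0→21, due 63, lateness -42
#139: 21→39, due 94, lateness -55
#125: 39→56, due 129, lateness -73
#160: 56→71, due 108, lateness -37
#153: 71→85, due 80, lateness 5
#132: 85→97, due 101, lateness -4
#118: 97→106, due 85, lateness 21
#104: 106→112, due 135, lateness -23
#146: 112→116, due 90, lateness 26
Maximum = 26.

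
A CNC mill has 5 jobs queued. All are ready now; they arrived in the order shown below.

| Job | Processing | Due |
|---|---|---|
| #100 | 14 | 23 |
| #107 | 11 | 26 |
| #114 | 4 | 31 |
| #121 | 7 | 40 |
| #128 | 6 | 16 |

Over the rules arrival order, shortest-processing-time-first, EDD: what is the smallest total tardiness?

FIFO (arrival order): #100 #107 #114 #121 #128.
#100: 0→14, due 23, tardiness 0
#107: 14→25, due 26, tardiness 0
#114: 25→29, due 31, tardiness 0
#121: 29→36, due 40, tardiness 0
#128: 36→42, due 16, tardiness 26
Sum = 0+0+0+0+26 = 26.
SPT (increasing processing time): #114 #128 #121 #107 #100.
#114: 0→4, due 31, tardiness 0
#128: 4→10, due 16, tardiness 0
#121: 10→17, due 40, tardiness 0
#107: 17→28, due 26, tardiness 2
#100: 28→42, due 23, tardiness 19
Sum = 0+0+0+2+19 = 21.
EDD (increasing due date): #128 #100 #107 #114 #121.
#128: 0→6, due 16, tardiness 0
#100: 6→20, due 23, tardiness 0
#107: 20→31, due 26, tardiness 5
#114: 31→35, due 31, tardiness 4
#121: 35→42, due 40, tardiness 2
Sum = 0+0+5+4+2 = 11.
FIFO 26, SPT 21, EDD 11 → minimum 11.

11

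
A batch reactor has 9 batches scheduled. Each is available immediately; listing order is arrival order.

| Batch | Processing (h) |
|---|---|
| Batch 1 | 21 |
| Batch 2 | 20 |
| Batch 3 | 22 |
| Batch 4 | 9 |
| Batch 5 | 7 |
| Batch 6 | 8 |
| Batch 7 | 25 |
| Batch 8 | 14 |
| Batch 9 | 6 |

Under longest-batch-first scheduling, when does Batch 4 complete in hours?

111

LPT (decreasing processing time): Batch 7 Batch 3 Batch 1 Batch 2 Batch 8 Batch 4 Batch 6 Batch 5 Batch 9.
Batch 7: 0→25
Batch 3: 25→47
Batch 1: 47→68
Batch 2: 68→88
Batch 8: 88→102
Batch 4: 102→111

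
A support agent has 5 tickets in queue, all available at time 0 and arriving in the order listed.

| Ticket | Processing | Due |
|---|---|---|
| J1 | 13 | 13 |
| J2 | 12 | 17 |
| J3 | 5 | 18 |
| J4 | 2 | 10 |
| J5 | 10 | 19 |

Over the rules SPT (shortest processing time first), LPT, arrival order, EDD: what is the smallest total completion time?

97

SPT (increasing processing time): J4 J3 J5 J2 J1.
J4: 0→2
J3: 2→7
J5: 7→17
J2: 17→29
J1: 29→42
Sum = 2+7+17+29+42 = 97.
LPT (decreasing processing time): J1 J2 J5 J3 J4.
J1: 0→13
J2: 13→25
J5: 25→35
J3: 35→40
J4: 40→42
Sum = 13+25+35+40+42 = 155.
FIFO (arrival order): J1 J2 J3 J4 J5.
J1: 0→13
J2: 13→25
J3: 25→30
J4: 30→32
J5: 32→42
Sum = 13+25+30+32+42 = 142.
EDD (increasing due date): J4 J1 J2 J3 J5.
J4: 0→2
J1: 2→15
J2: 15→27
J3: 27→32
J5: 32→42
Sum = 2+15+27+32+42 = 118.
SPT 97, LPT 155, FIFO 142, EDD 118 → minimum 97.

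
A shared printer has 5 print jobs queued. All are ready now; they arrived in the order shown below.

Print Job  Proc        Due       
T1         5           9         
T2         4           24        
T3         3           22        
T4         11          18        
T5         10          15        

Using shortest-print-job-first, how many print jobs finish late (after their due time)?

SPT (increasing processing time): T3 T2 T1 T5 T4.
T3: 0→3, due 22, tardiness 0
T2: 3→7, due 24, tardiness 0
T1: 7→12, due 9, tardiness 3
T5: 12→22, due 15, tardiness 7
T4: 22→33, due 18, tardiness 15
Late print jobs: 3.

3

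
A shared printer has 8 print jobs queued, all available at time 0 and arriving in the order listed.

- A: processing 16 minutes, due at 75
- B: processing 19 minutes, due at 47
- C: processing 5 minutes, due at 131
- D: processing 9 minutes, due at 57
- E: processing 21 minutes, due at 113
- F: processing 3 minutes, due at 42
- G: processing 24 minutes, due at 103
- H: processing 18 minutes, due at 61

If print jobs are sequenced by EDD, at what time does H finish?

49

EDD (increasing due date): F B D H A G E C.
F: 0→3
B: 3→22
D: 22→31
H: 31→49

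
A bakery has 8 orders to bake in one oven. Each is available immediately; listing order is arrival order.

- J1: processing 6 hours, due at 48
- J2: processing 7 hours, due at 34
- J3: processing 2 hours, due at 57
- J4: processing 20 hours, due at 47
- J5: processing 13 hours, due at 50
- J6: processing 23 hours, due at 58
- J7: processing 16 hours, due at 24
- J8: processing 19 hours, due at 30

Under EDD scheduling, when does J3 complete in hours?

EDD (increasing due date): J7 J8 J2 J4 J1 J5 J3 J6.
J7: 0→16
J8: 16→35
J2: 35→42
J4: 42→62
J1: 62→68
J5: 68→81
J3: 81→83

83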